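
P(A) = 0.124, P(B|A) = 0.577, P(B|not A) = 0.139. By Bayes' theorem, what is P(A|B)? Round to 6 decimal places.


P(A|B) = P(B|A)*P(A) / P(B), P(B) = P(B|A)*P(A) + P(B|not A)*P(not A)
P(B|A)*P(A) = 0.577 * 0.124 = 0.071548
P(B|not A)*P(not A) = 0.139 * 0.876 = 0.121764
P(B) = 0.071548 + 0.121764 = 0.193312
P(A|B) = 0.071548 / 0.193312 ≈ 0.37011670

0.370117


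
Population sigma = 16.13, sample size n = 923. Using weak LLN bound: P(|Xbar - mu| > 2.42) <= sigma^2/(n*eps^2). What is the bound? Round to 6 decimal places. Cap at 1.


bound = min(1, sigma^2/(n*eps^2))
sigma^2 = 16.13^2 = 260.1769
n*eps^2 = 923 * 2.42^2 = 923 * 5.8564 = 5405.4572
sigma^2/(n*eps^2) = 260.1769 / 5405.4572 ≈ 0.04813227

0.048132


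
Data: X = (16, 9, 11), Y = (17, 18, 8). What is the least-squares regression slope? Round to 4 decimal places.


b = sum((xi-xbar)(yi-ybar)) / sum((xi-xbar)^2)
n = 3, xbar = 36/3 = 12, ybar = 43/3 ≈ 14.333333
Sxy = sum((xi-xbar)(yi-ybar)) = 6
Sxx = sum((xi-xbar)^2) = 26
b = Sxy / Sxx = 3/13 ≈ 0.230769

0.2308


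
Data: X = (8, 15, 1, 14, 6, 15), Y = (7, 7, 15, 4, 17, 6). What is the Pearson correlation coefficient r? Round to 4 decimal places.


r = sum((xi-xbar)(yi-ybar)) / sqrt(sum((xi-xbar)^2) * sum((yi-ybar)^2))
n = 6, xbar = 59/6 ≈ 9.833333, ybar = 56/6 = 28/3 ≈ 9.333333
Sxy = sum((xi-xbar)(yi-ybar)) = -380/3 ≈ -126.666667
Sxx = sum((xi-xbar)^2) = 1001/6 ≈ 166.833333
Syy = sum((yi-ybar)^2) = 424/3 ≈ 141.333333
sqrt(Sxx*Syy) ≈ 153.554912
r = Sxy / sqrt(Sxx*Syy) = -126.666667 / 153.554912 ≈ -0.824895

-0.8249


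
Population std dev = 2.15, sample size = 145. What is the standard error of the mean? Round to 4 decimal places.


SE = sigma / sqrt(n)
sqrt(145) ≈ 12.041595
SE = 2.15 / 12.041595 ≈ 0.178548

0.1785


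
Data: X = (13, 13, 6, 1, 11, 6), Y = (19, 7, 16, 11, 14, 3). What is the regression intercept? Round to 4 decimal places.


a = ybar - b*xbar, where b = sum((xi-xbar)(yi-ybar)) / sum((xi-xbar)^2)
n = 6, xbar = 50/6 = 25/3 ≈ 8.333333, ybar = 70/6 = 35/3 ≈ 11.666667
Sxy = sum((xi-xbar)(yi-ybar)) = 101/3 ≈ 33.666667
Sxx = sum((xi-xbar)^2) = 346/3 ≈ 115.333333
b = Sxy / Sxx = 101/346 ≈ 0.291908
a = 11.666667 - 0.291908 * 8.333333 = 3195/346 ≈ 9.234104

9.2341


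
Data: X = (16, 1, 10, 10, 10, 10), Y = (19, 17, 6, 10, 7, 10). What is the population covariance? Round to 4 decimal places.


Cov = (1/n)*sum((xi-xbar)(yi-ybar))
n = 6, xbar = 57/6 = 9.5, ybar = 69/6 = 11.5
sum((xi-xbar)(yi-ybar)) = -4.5
Cov = -4.5 / 6 = -0.75

-0.7500


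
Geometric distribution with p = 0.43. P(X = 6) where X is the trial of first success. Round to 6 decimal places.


P = (1-p)^(k-1) * p
(1-p)^(k-1) = 0.57^5 ≈ 0.06016921
P = 0.06016921 * 0.43 ≈ 0.02587276

0.025873


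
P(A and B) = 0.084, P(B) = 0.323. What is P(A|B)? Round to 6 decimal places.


P(A|B) = P(A and B) / P(B) = 0.084 / 0.323 = 84/323 ≈ 0.26006192

0.260062


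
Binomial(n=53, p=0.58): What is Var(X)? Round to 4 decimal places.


Var = n*p*(1-p) = 53 * 0.58 * 0.42 = 12.9108

12.9108


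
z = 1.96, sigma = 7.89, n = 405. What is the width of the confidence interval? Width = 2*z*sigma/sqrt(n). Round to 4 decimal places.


width = 2*z*sigma/sqrt(n)
2*z*sigma = 2 * 1.96 * 7.89 = 30.9288
sqrt(405) ≈ 20.124612
width = 30.9288 / 20.124612 ≈ 1.536864

1.5369


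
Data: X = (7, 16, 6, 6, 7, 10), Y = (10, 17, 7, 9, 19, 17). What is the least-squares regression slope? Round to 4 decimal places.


b = sum((xi-xbar)(yi-ybar)) / sum((xi-xbar)^2)
n = 6, xbar = 52/6 = 26/3 ≈ 8.666667, ybar = 79/6 ≈ 13.166667
Sxy = sum((xi-xbar)(yi-ybar)) = 169/3 ≈ 56.333333
Sxx = sum((xi-xbar)^2) = 226/3 ≈ 75.333333
b = Sxy / Sxx = 169/226 ≈ 0.747788

0.7478


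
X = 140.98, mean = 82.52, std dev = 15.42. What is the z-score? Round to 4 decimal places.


z = (X - mu) / sigma
X - mu = 140.98 - 82.52 = 58.46
z = 58.46 / 15.42 = 2923/771 ≈ 3.791180

3.7912


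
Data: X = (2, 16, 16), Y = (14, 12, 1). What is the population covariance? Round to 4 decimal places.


Cov = (1/n)*sum((xi-xbar)(yi-ybar))
n = 3, xbar = 34/3 ≈ 11.333333, ybar = 27/3 = 9
sum((xi-xbar)(yi-ybar)) = -70
Cov = -70 / 3 = -70/3 ≈ -23.333333

-23.3333


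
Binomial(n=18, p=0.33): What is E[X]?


E[X] = n*p = 18 * 0.33 = 5.94

5.94


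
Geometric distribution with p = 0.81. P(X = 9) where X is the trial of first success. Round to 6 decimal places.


P = (1-p)^(k-1) * p
(1-p)^(k-1) = 0.19^8 ≈ 0.000001698356
P = 0.000001698356 * 0.81 ≈ 0.000001375669

0.000001


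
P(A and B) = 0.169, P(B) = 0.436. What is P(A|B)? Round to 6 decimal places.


P(A|B) = P(A and B) / P(B) = 0.169 / 0.436 = 169/436 ≈ 0.38761468

0.387615


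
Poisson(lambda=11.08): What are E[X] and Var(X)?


E[X] = Var(X) = lambda = 11.08

11.08, 11.08


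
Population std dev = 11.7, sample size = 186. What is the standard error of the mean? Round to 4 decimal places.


SE = sigma / sqrt(n)
sqrt(186) ≈ 13.638182
SE = 11.7 / 13.638182 ≈ 0.857886

0.8579


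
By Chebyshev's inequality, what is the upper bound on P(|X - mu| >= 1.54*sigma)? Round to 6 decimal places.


P <= 1/k^2
k^2 = 1.54^2 = 2.3716
1/k^2 = 1 / 2.3716 = 2500/5929 ≈ 0.42165627

0.421656


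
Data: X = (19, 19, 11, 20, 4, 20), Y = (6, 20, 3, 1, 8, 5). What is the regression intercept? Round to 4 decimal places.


a = ybar - b*xbar, where b = sum((xi-xbar)(yi-ybar)) / sum((xi-xbar)^2)
n = 6, xbar = 93/6 = 15.5, ybar = 43/6 ≈ 7.166667
Sxy = sum((xi-xbar)(yi-ybar)) = 12.5
Sxx = sum((xi-xbar)^2) = 217.5
b = Sxy / Sxx = 5/87 ≈ 0.057471
a = 7.166667 - 0.057471 * 15.5 = 182/29 ≈ 6.275862

6.2759


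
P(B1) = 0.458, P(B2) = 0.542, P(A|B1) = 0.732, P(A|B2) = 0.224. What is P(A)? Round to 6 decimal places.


P(A) = P(A|B1)*P(B1) + P(A|B2)*P(B2)
P(A|B1)*P(B1) = 0.732 * 0.458 = 0.335256
P(A|B2)*P(B2) = 0.224 * 0.542 = 0.121408
P(A) = 0.335256 + 0.121408 = 0.456664

0.456664


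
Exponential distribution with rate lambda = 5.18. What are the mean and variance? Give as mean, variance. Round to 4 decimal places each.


mean = 1/lam, var = 1/lam^2
mean = 1 / 5.18 = 50/259 ≈ 0.193050
lam^2 = 5.18^2 = 26.8324
var = 1 / 26.8324 ≈ 0.037268

0.1931, 0.0373


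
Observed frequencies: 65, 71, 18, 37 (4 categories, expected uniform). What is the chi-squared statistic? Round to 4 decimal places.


chi2 = sum((O-E)^2/E), E = total/4
total = 191, E = 191/4 = 47.75
(65 - 47.75)^2 / 47.75 = 297.5625 / 47.75 = 4761/764 ≈ 6.231675
(71 - 47.75)^2 / 47.75 = 540.5625 / 47.75 = 8649/764 ≈ 11.320681
(18 - 47.75)^2 / 47.75 = 885.0625 / 47.75 = 14161/764 ≈ 18.535340
(37 - 47.75)^2 / 47.75 = 115.5625 / 47.75 = 1849/764 ≈ 2.420157
chi2 = 7355/191 ≈ 38.507853

38.5079


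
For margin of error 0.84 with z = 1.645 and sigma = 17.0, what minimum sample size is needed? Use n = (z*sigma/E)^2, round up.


z*sigma/E = 1.645 * 17.0 / 0.84 = 799/24 ≈ 33.291667
(z*sigma/E)^2 = 638401/576 ≈ 1108.335069
round up: n = 1109

1109


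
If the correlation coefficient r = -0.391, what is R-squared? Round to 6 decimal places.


R^2 = r^2 = (-0.391)^2 = 0.152881

0.152881


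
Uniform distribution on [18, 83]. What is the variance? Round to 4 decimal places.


Var = (b-a)^2 / 12
(b-a)^2 = (83 - 18)^2 = 4225
Var = 4225/12 ≈ 352.083333

352.0833


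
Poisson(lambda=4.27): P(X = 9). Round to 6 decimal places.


P = e^(-lam) * lam^k / k!
e^(-4.27) ≈ 0.01398178
lam^k = 4.27^9 ≈ 471900.975631
k! = 9! = 362880
P = 0.01398178 * 471900.975631 / 362880 ≈ 0.018182

0.018182


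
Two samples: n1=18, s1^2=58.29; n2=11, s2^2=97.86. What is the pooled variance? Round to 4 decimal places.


sp^2 = ((n1-1)*s1^2 + (n2-1)*s2^2)/(n1+n2-2)
(n1-1)*s1^2 = 17 * 58.29 = 990.93
(n2-1)*s2^2 = 10 * 97.86 = 978.6
numerator = 990.93 + 978.6 = 1969.53
n1+n2-2 = 27
sp^2 = 1969.53 / 27 = 65651/900 ≈ 72.945556

72.9456


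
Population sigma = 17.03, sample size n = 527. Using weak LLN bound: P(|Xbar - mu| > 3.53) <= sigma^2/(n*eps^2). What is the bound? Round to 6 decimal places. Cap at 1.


bound = min(1, sigma^2/(n*eps^2))
sigma^2 = 17.03^2 = 290.0209
n*eps^2 = 527 * 3.53^2 = 527 * 12.4609 = 6566.8943
sigma^2/(n*eps^2) = 290.0209 / 6566.8943 ≈ 0.04416409

0.044164


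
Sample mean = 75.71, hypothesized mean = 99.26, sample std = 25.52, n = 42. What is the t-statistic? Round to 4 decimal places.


t = (xbar - mu0) / (s/sqrt(n))
xbar - mu0 = 75.71 - 99.26 = -23.55
sqrt(42) ≈ 6.48074070
s/sqrt(n) = 25.52 / 6.48074070 ≈ 3.93782149
t = -23.55 / 3.93782149 ≈ -5.980464

-5.9805


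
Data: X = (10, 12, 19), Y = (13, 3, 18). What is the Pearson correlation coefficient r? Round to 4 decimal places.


r = sum((xi-xbar)(yi-ybar)) / sqrt(sum((xi-xbar)^2) * sum((yi-ybar)^2))
n = 3, xbar = 41/3 ≈ 13.666667, ybar = 34/3 ≈ 11.333333
Sxy = sum((xi-xbar)(yi-ybar)) = 130/3 ≈ 43.333333
Sxx = sum((xi-xbar)^2) = 134/3 ≈ 44.666667
Syy = sum((yi-ybar)^2) = 350/3 ≈ 116.666667
sqrt(Sxx*Syy) ≈ 72.188026
r = Sxy / sqrt(Sxx*Syy) = 43.333333 / 72.188026 ≈ 0.600284

0.6003


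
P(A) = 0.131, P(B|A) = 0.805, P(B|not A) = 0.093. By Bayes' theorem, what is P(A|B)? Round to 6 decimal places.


P(A|B) = P(B|A)*P(A) / P(B), P(B) = P(B|A)*P(A) + P(B|not A)*P(not A)
P(B|A)*P(A) = 0.805 * 0.131 = 0.105455
P(B|not A)*P(not A) = 0.093 * 0.869 = 0.080817
P(B) = 0.105455 + 0.080817 = 0.186272
P(A|B) = 0.105455 / 0.186272 ≈ 0.56613447

0.566134


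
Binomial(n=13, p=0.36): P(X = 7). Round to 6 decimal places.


P = C(n,k) * p^k * (1-p)^(n-k)
C(13,7) = 1716
p^k = 0.36^7 ≈ 0.0007836416
(1-p)^(n-k) = 0.64^6 ≈ 0.06871948
P = 1716 * 0.0007836416 * 0.06871948 ≈ 0.092409

0.092409


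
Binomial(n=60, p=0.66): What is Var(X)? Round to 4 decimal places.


Var = n*p*(1-p) = 60 * 0.66 * 0.34 = 13.464

13.4640


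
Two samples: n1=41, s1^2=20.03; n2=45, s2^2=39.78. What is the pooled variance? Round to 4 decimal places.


sp^2 = ((n1-1)*s1^2 + (n2-1)*s2^2)/(n1+n2-2)
(n1-1)*s1^2 = 40 * 20.03 = 801.2
(n2-1)*s2^2 = 44 * 39.78 = 1750.32
numerator = 801.2 + 1750.32 = 2551.52
n1+n2-2 = 84
sp^2 = 2551.52 / 84 = 15947/525 ≈ 30.375238

30.3752


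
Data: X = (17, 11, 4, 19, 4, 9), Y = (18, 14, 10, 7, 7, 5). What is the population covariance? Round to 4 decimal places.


Cov = (1/n)*sum((xi-xbar)(yi-ybar))
n = 6, xbar = 64/6 = 32/3 ≈ 10.666667, ybar = 61/6 ≈ 10.166667
sum((xi-xbar)(yi-ybar)) = 166/3 ≈ 55.333333
Cov = 55.333333 / 6 = 83/9 ≈ 9.222222

9.2222


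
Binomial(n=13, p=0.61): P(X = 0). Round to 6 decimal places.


P = C(n,k) * p^k * (1-p)^(n-k)
C(13,0) = 1
p^k = 0.61^0 = 1
(1-p)^(n-k) = 0.39^13 ≈ 0.000004828807
P = 1 * 1 * 0.000004828807 ≈ 0.000005

0.000005


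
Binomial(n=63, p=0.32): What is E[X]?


E[X] = n*p = 63 * 0.32 = 20.16

20.16


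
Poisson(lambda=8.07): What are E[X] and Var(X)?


E[X] = Var(X) = lambda = 8.07

8.07, 8.07


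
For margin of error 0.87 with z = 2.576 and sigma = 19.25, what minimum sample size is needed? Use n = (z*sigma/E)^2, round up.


z*sigma/E = 2.576 * 19.25 / 0.87 = 24794/435 ≈ 56.997701
(z*sigma/E)^2 ≈ 3248.737936
round up: n = 3249

3249


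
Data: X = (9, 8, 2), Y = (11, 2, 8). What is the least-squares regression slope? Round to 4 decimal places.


b = sum((xi-xbar)(yi-ybar)) / sum((xi-xbar)^2)
n = 3, xbar = 19/3 ≈ 6.333333, ybar = 21/3 = 7
Sxy = sum((xi-xbar)(yi-ybar)) = -2
Sxx = sum((xi-xbar)^2) = 86/3 ≈ 28.666667
b = Sxy / Sxx = -3/43 ≈ -0.069767

-0.0698


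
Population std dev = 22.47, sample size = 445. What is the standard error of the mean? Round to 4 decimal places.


SE = sigma / sqrt(n)
sqrt(445) ≈ 21.095023
SE = 22.47 / 21.095023 ≈ 1.065180

1.0652


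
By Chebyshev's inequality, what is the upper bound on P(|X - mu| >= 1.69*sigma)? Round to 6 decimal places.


P <= 1/k^2
k^2 = 1.69^2 = 2.8561
1/k^2 = 1 / 2.8561 ≈ 0.35012780

0.350128


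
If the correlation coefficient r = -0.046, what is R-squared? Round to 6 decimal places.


R^2 = r^2 = (-0.046)^2 = 0.002116

0.002116


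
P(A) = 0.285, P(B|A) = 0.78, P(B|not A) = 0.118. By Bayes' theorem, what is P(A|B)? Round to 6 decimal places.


P(A|B) = P(B|A)*P(A) / P(B), P(B) = P(B|A)*P(A) + P(B|not A)*P(not A)
P(B|A)*P(A) = 0.78 * 0.285 = 0.2223
P(B|not A)*P(not A) = 0.118 * 0.715 = 0.08437
P(B) = 0.2223 + 0.08437 = 0.30667
P(A|B) = 0.2223 / 0.30667 = 1710/2359 ≈ 0.72488343

0.724883


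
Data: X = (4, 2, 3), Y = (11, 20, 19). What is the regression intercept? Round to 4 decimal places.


a = ybar - b*xbar, where b = sum((xi-xbar)(yi-ybar)) / sum((xi-xbar)^2)
n = 3, xbar = 9/3 = 3, ybar = 50/3 ≈ 16.666667
Sxy = sum((xi-xbar)(yi-ybar)) = -9
Sxx = sum((xi-xbar)^2) = 2
b = Sxy / Sxx = -4.5
a = 16.666667 - (-4.5) * 3 = 181/6 ≈ 30.166667

30.1667


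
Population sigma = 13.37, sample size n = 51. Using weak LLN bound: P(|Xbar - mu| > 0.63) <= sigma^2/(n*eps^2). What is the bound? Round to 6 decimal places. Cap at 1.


bound = min(1, sigma^2/(n*eps^2))
sigma^2 = 13.37^2 = 178.7569
n*eps^2 = 51 * 0.63^2 = 51 * 0.3969 = 20.2419
sigma^2/(n*eps^2) = 178.7569 / 20.2419 = 36481/4131 ≈ 8.83103365
this exceeds 1, so the bound is capped at 1

1.000000


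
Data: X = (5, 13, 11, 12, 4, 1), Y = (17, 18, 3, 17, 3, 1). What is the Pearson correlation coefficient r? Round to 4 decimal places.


r = sum((xi-xbar)(yi-ybar)) / sqrt(sum((xi-xbar)^2) * sum((yi-ybar)^2))
n = 6, xbar = 46/6 = 23/3 ≈ 7.666667, ybar = 59/6 ≈ 9.833333
Sxy = sum((xi-xbar)(yi-ybar)) = 350/3 ≈ 116.666667
Sxx = sum((xi-xbar)^2) = 370/3 ≈ 123.333333
Syy = sum((yi-ybar)^2) = 2045/6 ≈ 340.833333
sqrt(Sxx*Syy) ≈ 205.027098
r = Sxy / sqrt(Sxx*Syy) = 116.666667 / 205.027098 ≈ 0.569030

0.5690


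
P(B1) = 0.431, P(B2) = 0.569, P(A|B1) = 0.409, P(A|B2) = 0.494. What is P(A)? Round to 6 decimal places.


P(A) = P(A|B1)*P(B1) + P(A|B2)*P(B2)
P(A|B1)*P(B1) = 0.409 * 0.431 = 0.176279
P(A|B2)*P(B2) = 0.494 * 0.569 = 0.281086
P(A) = 0.176279 + 0.281086 = 0.457365

0.457365


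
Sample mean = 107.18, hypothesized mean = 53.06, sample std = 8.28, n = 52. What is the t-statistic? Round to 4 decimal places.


t = (xbar - mu0) / (s/sqrt(n))
xbar - mu0 = 107.18 - 53.06 = 54.12
sqrt(52) ≈ 7.21110255
s/sqrt(n) = 8.28 / 7.21110255 ≈ 1.14822941
t = 54.12 / 1.14822941 ≈ 47.133438

47.1334


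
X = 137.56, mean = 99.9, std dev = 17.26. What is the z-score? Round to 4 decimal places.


z = (X - mu) / sigma
X - mu = 137.56 - 99.9 = 37.66
z = 37.66 / 17.26 = 1883/863 ≈ 2.181924

2.1819


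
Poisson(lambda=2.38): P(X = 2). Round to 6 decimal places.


P = e^(-lam) * lam^k / k!
e^(-2.38) ≈ 0.09255058
lam^k = 2.38^2 = 5.6644
k! = 2! = 2
P = 0.09255058 * 5.6644 / 2 ≈ 0.262122

0.262122


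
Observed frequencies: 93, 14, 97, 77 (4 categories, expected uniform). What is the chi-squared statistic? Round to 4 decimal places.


chi2 = sum((O-E)^2/E), E = total/4
total = 281, E = 281/4 = 70.25
(93 - 70.25)^2 / 70.25 = 517.5625 / 70.25 = 8281/1124 ≈ 7.367438
(14 - 70.25)^2 / 70.25 = 3164.0625 / 70.25 = 50625/1124 ≈ 45.040036
(97 - 70.25)^2 / 70.25 = 715.5625 / 70.25 = 11449/1124 ≈ 10.185943
(77 - 70.25)^2 / 70.25 = 45.5625 / 70.25 = 729/1124 ≈ 0.648577
chi2 = 17771/281 ≈ 63.241993

63.2420


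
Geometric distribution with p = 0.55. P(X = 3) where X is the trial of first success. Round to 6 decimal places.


P = (1-p)^(k-1) * p
(1-p)^(k-1) = 0.45^2 = 0.2025
P = 0.2025 * 0.55 = 0.111375

0.111375


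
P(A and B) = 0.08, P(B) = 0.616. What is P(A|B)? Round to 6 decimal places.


P(A|B) = P(A and B) / P(B) = 0.08 / 0.616 = 10/77 ≈ 0.12987013

0.129870


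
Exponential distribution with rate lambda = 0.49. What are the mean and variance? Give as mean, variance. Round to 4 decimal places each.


mean = 1/lam, var = 1/lam^2
mean = 1 / 0.49 = 100/49 ≈ 2.040816
lam^2 = 0.49^2 = 0.2401
var = 1 / 0.2401 = 10000/2401 ≈ 4.164931

2.0408, 4.1649


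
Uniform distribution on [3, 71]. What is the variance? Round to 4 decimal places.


Var = (b-a)^2 / 12
(b-a)^2 = (71 - 3)^2 = 4624
Var = 4624/12 ≈ 385.333333

385.3333


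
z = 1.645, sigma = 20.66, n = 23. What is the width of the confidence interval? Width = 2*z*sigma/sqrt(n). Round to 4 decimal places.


width = 2*z*sigma/sqrt(n)
2*z*sigma = 2 * 1.645 * 20.66 = 67.9714
sqrt(23) ≈ 4.795832
width = 67.9714 / 4.795832 ≈ 14.173017

14.1730


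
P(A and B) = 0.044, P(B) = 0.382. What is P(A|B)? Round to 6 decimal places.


P(A|B) = P(A and B) / P(B) = 0.044 / 0.382 = 22/191 ≈ 0.11518325

0.115183


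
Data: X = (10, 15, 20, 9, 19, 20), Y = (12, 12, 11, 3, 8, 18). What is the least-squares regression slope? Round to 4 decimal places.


b = sum((xi-xbar)(yi-ybar)) / sum((xi-xbar)^2)
n = 6, xbar = 93/6 = 15.5, ybar = 64/6 = 32/3 ≈ 10.666667
Sxy = sum((xi-xbar)(yi-ybar)) = 67
Sxx = sum((xi-xbar)^2) = 125.5
b = Sxy / Sxx = 134/251 ≈ 0.533865

0.5339


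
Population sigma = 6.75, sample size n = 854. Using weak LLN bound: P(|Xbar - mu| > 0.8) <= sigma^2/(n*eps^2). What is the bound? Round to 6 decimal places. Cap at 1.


bound = min(1, sigma^2/(n*eps^2))
sigma^2 = 6.75^2 = 45.5625
n*eps^2 = 854 * 0.8^2 = 854 * 0.64 = 546.56
sigma^2/(n*eps^2) = 45.5625 / 546.56 ≈ 0.08336230

0.083362


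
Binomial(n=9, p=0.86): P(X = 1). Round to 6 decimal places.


P = C(n,k) * p^k * (1-p)^(n-k)
C(9,1) = 9
p^k = 0.86^1 = 0.86
(1-p)^(n-k) = 0.14^8 ≈ 0.0000001475789
P = 9 * 0.86 * 0.0000001475789 ≈ 0.000001

0.000001


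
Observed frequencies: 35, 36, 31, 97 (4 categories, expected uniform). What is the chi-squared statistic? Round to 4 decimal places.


chi2 = sum((O-E)^2/E), E = total/4
total = 199, E = 199/4 = 49.75
(35 - 49.75)^2 / 49.75 = 217.5625 / 49.75 = 3481/796 ≈ 4.373116
(36 - 49.75)^2 / 49.75 = 189.0625 / 49.75 = 3025/796 ≈ 3.800251
(31 - 49.75)^2 / 49.75 = 351.5625 / 49.75 = 5625/796 ≈ 7.066583
(97 - 49.75)^2 / 49.75 = 2232.5625 / 49.75 = 35721/796 ≈ 44.875628
chi2 = 11963/199 ≈ 60.115578

60.1156


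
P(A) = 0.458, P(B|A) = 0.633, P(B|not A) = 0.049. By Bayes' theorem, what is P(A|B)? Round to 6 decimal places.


P(A|B) = P(B|A)*P(A) / P(B), P(B) = P(B|A)*P(A) + P(B|not A)*P(not A)
P(B|A)*P(A) = 0.633 * 0.458 = 0.289914
P(B|not A)*P(not A) = 0.049 * 0.542 = 0.026558
P(B) = 0.289914 + 0.026558 = 0.316472
P(A|B) = 0.289914 / 0.316472 ≈ 0.91608104

0.916081


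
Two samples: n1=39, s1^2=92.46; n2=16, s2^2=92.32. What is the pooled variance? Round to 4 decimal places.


sp^2 = ((n1-1)*s1^2 + (n2-1)*s2^2)/(n1+n2-2)
(n1-1)*s1^2 = 38 * 92.46 = 3513.48
(n2-1)*s2^2 = 15 * 92.32 = 1384.8
numerator = 3513.48 + 1384.8 = 4898.28
n1+n2-2 = 53
sp^2 = 4898.28 / 53 = 122457/1325 ≈ 92.420377

92.4204


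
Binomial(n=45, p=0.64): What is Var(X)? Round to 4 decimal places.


Var = n*p*(1-p) = 45 * 0.64 * 0.36 = 10.368

10.3680


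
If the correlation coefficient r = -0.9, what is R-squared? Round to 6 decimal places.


R^2 = r^2 = (-0.9)^2 = 0.81

0.810000


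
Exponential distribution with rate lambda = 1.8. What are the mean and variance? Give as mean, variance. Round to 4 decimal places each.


mean = 1/lam, var = 1/lam^2
mean = 1 / 1.8 = 5/9 ≈ 0.555556
lam^2 = 1.8^2 = 3.24
var = 1 / 3.24 = 25/81 ≈ 0.308642

0.5556, 0.3086


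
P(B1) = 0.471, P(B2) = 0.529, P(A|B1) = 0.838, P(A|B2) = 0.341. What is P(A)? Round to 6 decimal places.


P(A) = P(A|B1)*P(B1) + P(A|B2)*P(B2)
P(A|B1)*P(B1) = 0.838 * 0.471 = 0.394698
P(A|B2)*P(B2) = 0.341 * 0.529 = 0.180389
P(A) = 0.394698 + 0.180389 = 0.575087

0.575087


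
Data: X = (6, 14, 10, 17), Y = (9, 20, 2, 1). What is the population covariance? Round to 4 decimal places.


Cov = (1/n)*sum((xi-xbar)(yi-ybar))
n = 4, xbar = 47/4 = 11.75, ybar = 32/4 = 8
sum((xi-xbar)(yi-ybar)) = -5
Cov = -5 / 4 = -1.25

-1.2500


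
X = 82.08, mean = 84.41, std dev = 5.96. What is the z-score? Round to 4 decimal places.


z = (X - mu) / sigma
X - mu = 82.08 - 84.41 = -2.33
z = -2.33 / 5.96 = -233/596 ≈ -0.390940

-0.3909


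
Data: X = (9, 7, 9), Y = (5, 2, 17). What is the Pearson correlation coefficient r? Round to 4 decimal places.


r = sum((xi-xbar)(yi-ybar)) / sqrt(sum((xi-xbar)^2) * sum((yi-ybar)^2))
n = 3, xbar = 25/3 ≈ 8.333333, ybar = 24/3 = 8
Sxy = sum((xi-xbar)(yi-ybar)) = 12
Sxx = sum((xi-xbar)^2) = 8/3 ≈ 2.666667
Syy = sum((yi-ybar)^2) = 126
sqrt(Sxx*Syy) ≈ 18.330303
r = Sxy / sqrt(Sxx*Syy) = 12 / 18.330303 ≈ 0.654654

0.6547


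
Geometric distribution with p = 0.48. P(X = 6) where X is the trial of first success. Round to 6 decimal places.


P = (1-p)^(k-1) * p
(1-p)^(k-1) = 0.52^5 ≈ 0.03802040
P = 0.03802040 * 0.48 ≈ 0.01824979

0.018250


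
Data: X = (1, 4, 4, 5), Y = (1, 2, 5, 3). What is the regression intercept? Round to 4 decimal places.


a = ybar - b*xbar, where b = sum((xi-xbar)(yi-ybar)) / sum((xi-xbar)^2)
n = 4, xbar = 14/4 = 3.5, ybar = 11/4 = 2.75
Sxy = sum((xi-xbar)(yi-ybar)) = 5.5
Sxx = sum((xi-xbar)^2) = 9
b = Sxy / Sxx = 11/18 ≈ 0.611111
a = 2.75 - 0.611111 * 3.5 = 11/18 ≈ 0.611111

0.6111


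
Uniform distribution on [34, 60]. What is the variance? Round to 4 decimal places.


Var = (b-a)^2 / 12
(b-a)^2 = (60 - 34)^2 = 676
Var = 676/12 ≈ 56.333333

56.3333


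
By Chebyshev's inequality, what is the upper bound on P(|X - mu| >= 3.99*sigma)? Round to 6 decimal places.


P <= 1/k^2
k^2 = 3.99^2 = 15.9201
1/k^2 = 1 / 15.9201 ≈ 0.06281368

0.062814


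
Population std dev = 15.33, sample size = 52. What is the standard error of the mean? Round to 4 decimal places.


SE = sigma / sqrt(n)
sqrt(52) ≈ 7.211103
SE = 15.33 / 7.211103 ≈ 2.125889

2.1259


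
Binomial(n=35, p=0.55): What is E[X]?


E[X] = n*p = 35 * 0.55 = 19.25

19.25


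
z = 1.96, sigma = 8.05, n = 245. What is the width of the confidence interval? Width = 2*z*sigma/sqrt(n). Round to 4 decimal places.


width = 2*z*sigma/sqrt(n)
2*z*sigma = 2 * 1.96 * 8.05 = 31.556
sqrt(245) ≈ 15.652476
width = 31.556 / 15.652476 ≈ 2.016039

2.0160


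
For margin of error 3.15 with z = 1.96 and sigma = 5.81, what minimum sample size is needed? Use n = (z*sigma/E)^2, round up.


z*sigma/E = 1.96 * 5.81 / 3.15 = 4067/1125 ≈ 3.615111
(z*sigma/E)^2 ≈ 13.069028
round up: n = 14

14


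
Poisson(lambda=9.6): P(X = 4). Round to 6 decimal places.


P = e^(-lam) * lam^k / k!
e^(-9.6) ≈ 0.00006772874
lam^k = 9.6^4 = 8493.4656
k! = 4! = 24
P = 0.00006772874 * 8493.4656 / 24 ≈ 0.023969

0.023969


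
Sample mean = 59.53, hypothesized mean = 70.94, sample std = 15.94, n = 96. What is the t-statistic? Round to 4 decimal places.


t = (xbar - mu0) / (s/sqrt(n))
xbar - mu0 = 59.53 - 70.94 = -11.41
sqrt(96) ≈ 9.79795897
s/sqrt(n) = 15.94 / 9.79795897 ≈ 1.62686944
t = -11.41 / 1.62686944 ≈ -7.013470

-7.0135


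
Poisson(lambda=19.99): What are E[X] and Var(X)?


E[X] = Var(X) = lambda = 19.99

19.99, 19.99


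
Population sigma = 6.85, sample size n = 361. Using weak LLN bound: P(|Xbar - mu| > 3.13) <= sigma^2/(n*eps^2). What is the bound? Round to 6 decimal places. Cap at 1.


bound = min(1, sigma^2/(n*eps^2))
sigma^2 = 6.85^2 = 46.9225
n*eps^2 = 361 * 3.13^2 = 361 * 9.7969 = 3536.6809
sigma^2/(n*eps^2) = 46.9225 / 3536.6809 ≈ 0.01326738

0.013267


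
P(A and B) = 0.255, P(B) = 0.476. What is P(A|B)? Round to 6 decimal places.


P(A|B) = P(A and B) / P(B) = 0.255 / 0.476 = 15/28 ≈ 0.53571429

0.535714


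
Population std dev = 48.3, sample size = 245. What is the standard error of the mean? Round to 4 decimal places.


SE = sigma / sqrt(n)
sqrt(245) ≈ 15.652476
SE = 48.3 / 15.652476 ≈ 3.085774

3.0858


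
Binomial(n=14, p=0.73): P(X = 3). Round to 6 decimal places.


P = C(n,k) * p^k * (1-p)^(n-k)
C(14,3) = 364
p^k = 0.73^3 = 0.389017
(1-p)^(n-k) = 0.27^11 ≈ 0.0000005559061
P = 364 * 0.389017 * 0.0000005559061 ≈ 0.000079

0.000079


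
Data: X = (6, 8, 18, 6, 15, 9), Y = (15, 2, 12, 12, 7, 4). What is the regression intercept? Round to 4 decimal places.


a = ybar - b*xbar, where b = sum((xi-xbar)(yi-ybar)) / sum((xi-xbar)^2)
n = 6, xbar = 62/6 = 31/3 ≈ 10.333333, ybar = 52/6 = 26/3 ≈ 8.666667
Sxy = sum((xi-xbar)(yi-ybar)) = -7/3 ≈ -2.333333
Sxx = sum((xi-xbar)^2) = 376/3 ≈ 125.333333
b = Sxy / Sxx = -7/376 ≈ -0.018617
a = 8.666667 - (-0.018617) * 10.333333 = 3331/376 ≈ 8.859043

8.8590


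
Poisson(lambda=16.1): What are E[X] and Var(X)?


E[X] = Var(X) = lambda = 16.1

16.1, 16.1


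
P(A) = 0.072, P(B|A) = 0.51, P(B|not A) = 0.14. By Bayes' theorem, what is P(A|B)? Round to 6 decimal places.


P(A|B) = P(B|A)*P(A) / P(B), P(B) = P(B|A)*P(A) + P(B|not A)*P(not A)
P(B|A)*P(A) = 0.51 * 0.072 = 0.03672
P(B|not A)*P(not A) = 0.14 * 0.928 = 0.12992
P(B) = 0.03672 + 0.12992 = 0.16664
P(A|B) = 0.03672 / 0.16664 = 459/2083 ≈ 0.22035526

0.220355


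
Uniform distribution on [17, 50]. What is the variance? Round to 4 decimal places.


Var = (b-a)^2 / 12
(b-a)^2 = (50 - 17)^2 = 1089
Var = 1089/12 = 90.75

90.7500


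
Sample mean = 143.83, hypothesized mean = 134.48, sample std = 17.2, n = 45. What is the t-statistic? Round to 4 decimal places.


t = (xbar - mu0) / (s/sqrt(n))
xbar - mu0 = 143.83 - 134.48 = 9.35
sqrt(45) ≈ 6.70820393
s/sqrt(n) = 17.2 / 6.70820393 ≈ 2.56402461
t = 9.35 / 2.56402461 ≈ 3.646611

3.6466


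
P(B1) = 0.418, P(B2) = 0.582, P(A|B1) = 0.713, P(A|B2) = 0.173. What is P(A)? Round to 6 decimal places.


P(A) = P(A|B1)*P(B1) + P(A|B2)*P(B2)
P(A|B1)*P(B1) = 0.713 * 0.418 = 0.298034
P(A|B2)*P(B2) = 0.173 * 0.582 = 0.100686
P(A) = 0.298034 + 0.100686 = 0.39872

0.398720


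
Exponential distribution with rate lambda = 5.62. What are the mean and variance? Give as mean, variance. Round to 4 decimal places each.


mean = 1/lam, var = 1/lam^2
mean = 1 / 5.62 = 50/281 ≈ 0.177936
lam^2 = 5.62^2 = 31.5844
var = 1 / 31.5844 ≈ 0.031661

0.1779, 0.0317


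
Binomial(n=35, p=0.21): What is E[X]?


E[X] = n*p = 35 * 0.21 = 7.35

7.35


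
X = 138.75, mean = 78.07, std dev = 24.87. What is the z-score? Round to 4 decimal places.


z = (X - mu) / sigma
X - mu = 138.75 - 78.07 = 60.68
z = 60.68 / 24.87 = 6068/2487 ≈ 2.439887

2.4399


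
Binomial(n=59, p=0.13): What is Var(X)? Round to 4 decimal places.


Var = n*p*(1-p) = 59 * 0.13 * 0.87 = 6.6729

6.6729


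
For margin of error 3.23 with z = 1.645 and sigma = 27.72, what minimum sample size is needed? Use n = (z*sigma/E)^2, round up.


z*sigma/E = 1.645 * 27.72 / 3.23 ≈ 14.117461
(z*sigma/E)^2 ≈ 199.302714
round up: n = 200

200


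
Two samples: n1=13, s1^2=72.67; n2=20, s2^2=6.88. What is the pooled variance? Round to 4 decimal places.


sp^2 = ((n1-1)*s1^2 + (n2-1)*s2^2)/(n1+n2-2)
(n1-1)*s1^2 = 12 * 72.67 = 872.04
(n2-1)*s2^2 = 19 * 6.88 = 130.72
numerator = 872.04 + 130.72 = 1002.76
n1+n2-2 = 31
sp^2 = 1002.76 / 31 = 25069/775 ≈ 32.347097

32.3471


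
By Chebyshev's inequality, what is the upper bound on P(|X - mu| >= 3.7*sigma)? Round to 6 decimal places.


P <= 1/k^2
k^2 = 3.7^2 = 13.69
1/k^2 = 1 / 13.69 = 100/1369 ≈ 0.07304602

0.073046


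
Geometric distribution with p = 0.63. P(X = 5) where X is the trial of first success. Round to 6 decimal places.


P = (1-p)^(k-1) * p
(1-p)^(k-1) = 0.37^4 = 0.01874161
P = 0.01874161 * 0.63 ≈ 0.01180721

0.011807


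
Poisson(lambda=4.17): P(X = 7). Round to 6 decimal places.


P = e^(-lam) * lam^k / k!
e^(-4.17) ≈ 0.01545226
lam^k = 4.17^7 ≈ 21925.645338
k! = 7! = 5040
P = 0.01545226 * 21925.645338 / 5040 ≈ 0.067222

0.067222


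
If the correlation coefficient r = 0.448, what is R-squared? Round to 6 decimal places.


R^2 = r^2 = (0.448)^2 = 0.200704

0.200704


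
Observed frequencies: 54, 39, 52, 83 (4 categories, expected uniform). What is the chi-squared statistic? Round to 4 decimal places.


chi2 = sum((O-E)^2/E), E = total/4
total = 228, E = 228/4 = 57
(54 - 57)^2 / 57 = 9 / 57 = 3/19 ≈ 0.157895
(39 - 57)^2 / 57 = 324 / 57 = 108/19 ≈ 5.684211
(52 - 57)^2 / 57 = 25 / 57 = 25/57 ≈ 0.438596
(83 - 57)^2 / 57 = 676 / 57 = 676/57 ≈ 11.859649
chi2 = 1034/57 ≈ 18.140351

18.1404


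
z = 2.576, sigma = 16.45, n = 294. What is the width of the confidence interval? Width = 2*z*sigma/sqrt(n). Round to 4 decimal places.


width = 2*z*sigma/sqrt(n)
2*z*sigma = 2 * 2.576 * 16.45 = 84.7504
sqrt(294) ≈ 17.146428
width = 84.7504 / 17.146428 ≈ 4.942744

4.9427


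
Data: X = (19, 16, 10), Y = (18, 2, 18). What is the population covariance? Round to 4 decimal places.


Cov = (1/n)*sum((xi-xbar)(yi-ybar))
n = 3, xbar = 45/3 = 15, ybar = 38/3 ≈ 12.666667
sum((xi-xbar)(yi-ybar)) = -16
Cov = -16 / 3 = -16/3 ≈ -5.333333

-5.3333


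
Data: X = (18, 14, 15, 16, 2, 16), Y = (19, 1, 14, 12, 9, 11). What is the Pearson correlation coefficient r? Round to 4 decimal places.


r = sum((xi-xbar)(yi-ybar)) / sqrt(sum((xi-xbar)^2) * sum((yi-ybar)^2))
n = 6, xbar = 81/6 = 13.5, ybar = 66/6 = 11
Sxy = sum((xi-xbar)(yi-ybar)) = 61
Sxx = sum((xi-xbar)^2) = 167.5
Syy = sum((yi-ybar)^2) = 178
sqrt(Sxx*Syy) ≈ 172.670206
r = Sxy / sqrt(Sxx*Syy) = 61 / 172.670206 ≈ 0.353275

0.3533


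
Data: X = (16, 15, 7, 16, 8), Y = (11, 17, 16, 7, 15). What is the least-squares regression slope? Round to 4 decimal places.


b = sum((xi-xbar)(yi-ybar)) / sum((xi-xbar)^2)
n = 5, xbar = 62/5 = 12.4, ybar = 66/5 = 13.2
Sxy = sum((xi-xbar)(yi-ybar)) = -43.4
Sxx = sum((xi-xbar)^2) = 81.2
b = Sxy / Sxx = -31/58 ≈ -0.534483

-0.5345


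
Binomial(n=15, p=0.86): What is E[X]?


E[X] = n*p = 15 * 0.86 = 12.9

12.9


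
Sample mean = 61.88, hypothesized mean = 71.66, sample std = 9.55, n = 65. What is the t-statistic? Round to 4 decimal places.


t = (xbar - mu0) / (s/sqrt(n))
xbar - mu0 = 61.88 - 71.66 = -9.78
sqrt(65) ≈ 8.06225775
s/sqrt(n) = 9.55 / 8.06225775 ≈ 1.18453172
t = -9.78 / 1.18453172 ≈ -8.256427

-8.2564


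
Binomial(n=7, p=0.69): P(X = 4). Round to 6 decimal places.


P = C(n,k) * p^k * (1-p)^(n-k)
C(7,4) = 35
p^k = 0.69^4 ≈ 0.2266712
(1-p)^(n-k) = 0.31^3 = 0.029791
P = 35 * 0.2266712 * 0.029791 ≈ 0.236347

0.236347


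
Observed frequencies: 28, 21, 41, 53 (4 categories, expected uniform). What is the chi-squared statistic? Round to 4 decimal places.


chi2 = sum((O-E)^2/E), E = total/4
total = 143, E = 143/4 = 35.75
(28 - 35.75)^2 / 35.75 = 60.0625 / 35.75 = 961/572 ≈ 1.680070
(21 - 35.75)^2 / 35.75 = 217.5625 / 35.75 = 3481/572 ≈ 6.085664
(41 - 35.75)^2 / 35.75 = 27.5625 / 35.75 = 441/572 ≈ 0.770979
(53 - 35.75)^2 / 35.75 = 297.5625 / 35.75 = 4761/572 ≈ 8.323427
chi2 = 2411/143 ≈ 16.860140

16.8601


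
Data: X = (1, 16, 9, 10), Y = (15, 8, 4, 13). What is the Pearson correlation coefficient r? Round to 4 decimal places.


r = sum((xi-xbar)(yi-ybar)) / sqrt(sum((xi-xbar)^2) * sum((yi-ybar)^2))
n = 4, xbar = 36/4 = 9, ybar = 40/4 = 10
Sxy = sum((xi-xbar)(yi-ybar)) = -51
Sxx = sum((xi-xbar)^2) = 114
Syy = sum((yi-ybar)^2) = 74
sqrt(Sxx*Syy) ≈ 91.847700
r = Sxy / sqrt(Sxx*Syy) = -51 / 91.847700 ≈ -0.555267

-0.5553


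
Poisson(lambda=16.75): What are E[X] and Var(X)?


E[X] = Var(X) = lambda = 16.75

16.75, 16.75


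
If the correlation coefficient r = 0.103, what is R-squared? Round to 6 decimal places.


R^2 = r^2 = (0.103)^2 = 0.010609

0.010609


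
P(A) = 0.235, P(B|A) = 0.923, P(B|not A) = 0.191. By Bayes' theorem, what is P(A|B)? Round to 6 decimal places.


P(A|B) = P(B|A)*P(A) / P(B), P(B) = P(B|A)*P(A) + P(B|not A)*P(not A)
P(B|A)*P(A) = 0.923 * 0.235 = 0.216905
P(B|not A)*P(not A) = 0.191 * 0.765 = 0.146115
P(B) = 0.216905 + 0.146115 = 0.36302
P(A|B) = 0.216905 / 0.36302 ≈ 0.59750152

0.597502


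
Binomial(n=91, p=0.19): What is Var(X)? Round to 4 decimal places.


Var = n*p*(1-p) = 91 * 0.19 * 0.81 = 14.0049

14.0049


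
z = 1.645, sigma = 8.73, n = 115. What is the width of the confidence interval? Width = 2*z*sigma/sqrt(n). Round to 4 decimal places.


width = 2*z*sigma/sqrt(n)
2*z*sigma = 2 * 1.645 * 8.73 = 28.7217
sqrt(115) ≈ 10.723805
width = 28.7217 / 10.723805 ≈ 2.678312

2.6783


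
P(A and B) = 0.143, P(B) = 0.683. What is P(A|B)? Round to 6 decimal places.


P(A|B) = P(A and B) / P(B) = 0.143 / 0.683 = 143/683 ≈ 0.20937042

0.209370


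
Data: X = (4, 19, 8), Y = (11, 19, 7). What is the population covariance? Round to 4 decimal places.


Cov = (1/n)*sum((xi-xbar)(yi-ybar))
n = 3, xbar = 31/3 ≈ 10.333333, ybar = 37/3 ≈ 12.333333
sum((xi-xbar)(yi-ybar)) = 236/3 ≈ 78.666667
Cov = 78.666667 / 3 = 236/9 ≈ 26.222222

26.2222


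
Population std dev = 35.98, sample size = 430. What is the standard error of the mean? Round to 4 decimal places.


SE = sigma / sqrt(n)
sqrt(430) ≈ 20.736441
SE = 35.98 / 20.736441 ≈ 1.735110

1.7351


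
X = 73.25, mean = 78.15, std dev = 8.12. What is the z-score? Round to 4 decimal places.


z = (X - mu) / sigma
X - mu = 73.25 - 78.15 = -4.9
z = -4.9 / 8.12 = -35/58 ≈ -0.603448

-0.6034


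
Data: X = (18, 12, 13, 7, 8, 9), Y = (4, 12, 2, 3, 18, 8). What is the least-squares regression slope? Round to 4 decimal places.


b = sum((xi-xbar)(yi-ybar)) / sum((xi-xbar)^2)
n = 6, xbar = 67/6 ≈ 11.166667, ybar = 47/6 ≈ 7.833333
Sxy = sum((xi-xbar)(yi-ybar)) = -275/6 ≈ -45.833333
Sxx = sum((xi-xbar)^2) = 497/6 ≈ 82.833333
b = Sxy / Sxx = -275/497 ≈ -0.553320

-0.5533


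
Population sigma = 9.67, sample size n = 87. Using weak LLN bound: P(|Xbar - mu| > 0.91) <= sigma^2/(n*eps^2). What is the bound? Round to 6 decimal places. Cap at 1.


bound = min(1, sigma^2/(n*eps^2))
sigma^2 = 9.67^2 = 93.5089
n*eps^2 = 87 * 0.91^2 = 87 * 0.8281 = 72.0447
sigma^2/(n*eps^2) = 93.5089 / 72.0447 ≈ 1.29792892
this exceeds 1, so the bound is capped at 1

1.000000


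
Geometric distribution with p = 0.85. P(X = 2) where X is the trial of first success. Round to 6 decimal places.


P = (1-p)^(k-1) * p
(1-p)^(k-1) = 0.15^1 = 0.15
P = 0.15 * 0.85 = 0.1275

0.127500


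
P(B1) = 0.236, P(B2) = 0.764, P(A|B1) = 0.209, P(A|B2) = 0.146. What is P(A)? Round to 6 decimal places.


P(A) = P(A|B1)*P(B1) + P(A|B2)*P(B2)
P(A|B1)*P(B1) = 0.209 * 0.236 = 0.049324
P(A|B2)*P(B2) = 0.146 * 0.764 = 0.111544
P(A) = 0.049324 + 0.111544 = 0.160868

0.160868


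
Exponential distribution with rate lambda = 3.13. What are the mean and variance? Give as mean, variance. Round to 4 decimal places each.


mean = 1/lam, var = 1/lam^2
mean = 1 / 3.13 = 100/313 ≈ 0.319489
lam^2 = 3.13^2 = 9.7969
var = 1 / 9.7969 ≈ 0.102073

0.3195, 0.1021


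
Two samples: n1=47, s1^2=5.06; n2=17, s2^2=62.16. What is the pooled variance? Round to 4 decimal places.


sp^2 = ((n1-1)*s1^2 + (n2-1)*s2^2)/(n1+n2-2)
(n1-1)*s1^2 = 46 * 5.06 = 232.76
(n2-1)*s2^2 = 16 * 62.16 = 994.56
numerator = 232.76 + 994.56 = 1227.32
n1+n2-2 = 62
sp^2 = 1227.32 / 62 = 30683/1550 ≈ 19.795484

19.7955


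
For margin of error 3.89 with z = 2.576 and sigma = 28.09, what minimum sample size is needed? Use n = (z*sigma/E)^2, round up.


z*sigma/E = 2.576 * 28.09 / 3.89 ≈ 18.601501
(z*sigma/E)^2 ≈ 346.015850
round up: n = 347

347


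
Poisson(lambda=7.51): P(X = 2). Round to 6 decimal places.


P = e^(-lam) * lam^k / k!
e^(-7.51) ≈ 0.0005475811
lam^k = 7.51^2 = 56.4001
k! = 2! = 2
P = 0.0005475811 * 56.4001 / 2 ≈ 0.015442

0.015442


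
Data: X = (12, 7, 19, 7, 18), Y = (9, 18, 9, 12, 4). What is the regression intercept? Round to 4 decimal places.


a = ybar - b*xbar, where b = sum((xi-xbar)(yi-ybar)) / sum((xi-xbar)^2)
n = 5, xbar = 63/5 = 12.6, ybar = 52/5 = 10.4
Sxy = sum((xi-xbar)(yi-ybar)) = -94.2
Sxx = sum((xi-xbar)^2) = 133.2
b = Sxy / Sxx = -157/222 ≈ -0.707207
a = 10.4 - (-0.707207) * 12.6 = 1429/74 ≈ 19.310811

19.3108


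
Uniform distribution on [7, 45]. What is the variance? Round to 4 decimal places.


Var = (b-a)^2 / 12
(b-a)^2 = (45 - 7)^2 = 1444
Var = 1444/12 ≈ 120.333333

120.3333


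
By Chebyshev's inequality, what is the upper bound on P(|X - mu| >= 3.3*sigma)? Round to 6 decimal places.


P <= 1/k^2
k^2 = 3.3^2 = 10.89
1/k^2 = 1 / 10.89 = 100/1089 ≈ 0.09182736

0.091827


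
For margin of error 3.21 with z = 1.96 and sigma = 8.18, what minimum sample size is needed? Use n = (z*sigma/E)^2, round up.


z*sigma/E = 1.96 * 8.18 / 3.21 = 40082/8025 ≈ 4.994642
(z*sigma/E)^2 ≈ 24.946446
round up: n = 25

25


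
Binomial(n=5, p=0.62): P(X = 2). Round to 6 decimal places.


P = C(n,k) * p^k * (1-p)^(n-k)
C(5,2) = 10
p^k = 0.62^2 = 0.3844
(1-p)^(n-k) = 0.38^3 = 0.054872
P = 10 * 0.3844 * 0.054872 ≈ 0.210928

0.210928


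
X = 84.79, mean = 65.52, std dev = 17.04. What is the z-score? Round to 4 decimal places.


z = (X - mu) / sigma
X - mu = 84.79 - 65.52 = 19.27
z = 19.27 / 17.04 = 1927/1704 ≈ 1.130869

1.1309


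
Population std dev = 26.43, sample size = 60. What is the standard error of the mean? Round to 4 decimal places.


SE = sigma / sqrt(n)
sqrt(60) ≈ 7.745967
SE = 26.43 / 7.745967 ≈ 3.412098

3.4121


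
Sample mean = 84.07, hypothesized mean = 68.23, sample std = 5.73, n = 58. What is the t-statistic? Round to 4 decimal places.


t = (xbar - mu0) / (s/sqrt(n))
xbar - mu0 = 84.07 - 68.23 = 15.84
sqrt(58) ≈ 7.61577311
s/sqrt(n) = 5.73 / 7.61577311 ≈ 0.75238586
t = 15.84 / 0.75238586 ≈ 21.053027

21.0530


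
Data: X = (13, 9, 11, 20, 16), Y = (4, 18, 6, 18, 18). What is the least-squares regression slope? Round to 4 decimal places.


b = sum((xi-xbar)(yi-ybar)) / sum((xi-xbar)^2)
n = 5, xbar = 69/5 = 13.8, ybar = 64/5 = 12.8
Sxy = sum((xi-xbar)(yi-ybar)) = 44.8
Sxx = sum((xi-xbar)^2) = 74.8
b = Sxy / Sxx = 112/187 ≈ 0.598930

0.5989


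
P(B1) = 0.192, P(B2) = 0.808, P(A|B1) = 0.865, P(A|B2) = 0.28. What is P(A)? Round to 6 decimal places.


P(A) = P(A|B1)*P(B1) + P(A|B2)*P(B2)
P(A|B1)*P(B1) = 0.865 * 0.192 = 0.16608
P(A|B2)*P(B2) = 0.28 * 0.808 = 0.22624
P(A) = 0.16608 + 0.22624 = 0.39232

0.392320


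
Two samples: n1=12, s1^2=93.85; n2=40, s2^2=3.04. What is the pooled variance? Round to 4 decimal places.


sp^2 = ((n1-1)*s1^2 + (n2-1)*s2^2)/(n1+n2-2)
(n1-1)*s1^2 = 11 * 93.85 = 1032.35
(n2-1)*s2^2 = 39 * 3.04 = 118.56
numerator = 1032.35 + 118.56 = 1150.91
n1+n2-2 = 50
sp^2 = 1150.91 / 50 = 23.0182

23.0182


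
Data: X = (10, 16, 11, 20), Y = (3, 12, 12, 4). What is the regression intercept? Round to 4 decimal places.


a = ybar - b*xbar, where b = sum((xi-xbar)(yi-ybar)) / sum((xi-xbar)^2)
n = 4, xbar = 57/4 = 14.25, ybar = 31/4 = 7.75
Sxy = sum((xi-xbar)(yi-ybar)) = -7.75
Sxx = sum((xi-xbar)^2) = 64.75
b = Sxy / Sxx = -31/259 ≈ -0.119691
a = 7.75 - (-0.119691) * 14.25 = 2449/259 ≈ 9.455598

9.4556


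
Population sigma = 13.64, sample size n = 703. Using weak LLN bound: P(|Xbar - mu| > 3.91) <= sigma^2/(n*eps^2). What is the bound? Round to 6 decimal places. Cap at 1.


bound = min(1, sigma^2/(n*eps^2))
sigma^2 = 13.64^2 = 186.0496
n*eps^2 = 703 * 3.91^2 = 703 * 15.2881 = 10747.5343
sigma^2/(n*eps^2) = 186.0496 / 10747.5343 ≈ 0.01731091

0.017311


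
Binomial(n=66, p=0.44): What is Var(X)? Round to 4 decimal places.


Var = n*p*(1-p) = 66 * 0.44 * 0.56 = 16.2624

16.2624


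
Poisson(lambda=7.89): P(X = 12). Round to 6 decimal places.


P = e^(-lam) * lam^k / k!
e^(-7.89) ≈ 0.0003744696
lam^k = 7.89^12 ≈ 58200141228.849561
k! = 12! = 479001600
P = 0.0003744696 * 58200141228.849561 / 479001600 ≈ 0.045499

0.045499


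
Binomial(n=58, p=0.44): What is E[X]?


E[X] = n*p = 58 * 0.44 = 25.52

25.52


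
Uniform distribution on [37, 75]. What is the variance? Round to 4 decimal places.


Var = (b-a)^2 / 12
(b-a)^2 = (75 - 37)^2 = 1444
Var = 1444/12 ≈ 120.333333

120.3333
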